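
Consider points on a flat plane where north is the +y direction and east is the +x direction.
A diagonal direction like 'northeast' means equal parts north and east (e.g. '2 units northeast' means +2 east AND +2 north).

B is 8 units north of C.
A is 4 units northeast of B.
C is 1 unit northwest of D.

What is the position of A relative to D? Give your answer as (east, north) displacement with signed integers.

Place D at the origin (east=0, north=0).
  C is 1 unit northwest of D: delta (east=-1, north=+1); C at (east=-1, north=1).
  B is 8 units north of C: delta (east=+0, north=+8); B at (east=-1, north=9).
  A is 4 units northeast of B: delta (east=+4, north=+4); A at (east=3, north=13).
Therefore A relative to D: (east=3, north=13).

Answer: A is at (east=3, north=13) relative to D.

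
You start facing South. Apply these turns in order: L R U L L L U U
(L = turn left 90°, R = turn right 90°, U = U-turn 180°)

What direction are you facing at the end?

Start: South
  L (left (90° counter-clockwise)) -> East
  R (right (90° clockwise)) -> South
  U (U-turn (180°)) -> North
  L (left (90° counter-clockwise)) -> West
  L (left (90° counter-clockwise)) -> South
  L (left (90° counter-clockwise)) -> East
  U (U-turn (180°)) -> West
  U (U-turn (180°)) -> East
Final: East

Answer: Final heading: East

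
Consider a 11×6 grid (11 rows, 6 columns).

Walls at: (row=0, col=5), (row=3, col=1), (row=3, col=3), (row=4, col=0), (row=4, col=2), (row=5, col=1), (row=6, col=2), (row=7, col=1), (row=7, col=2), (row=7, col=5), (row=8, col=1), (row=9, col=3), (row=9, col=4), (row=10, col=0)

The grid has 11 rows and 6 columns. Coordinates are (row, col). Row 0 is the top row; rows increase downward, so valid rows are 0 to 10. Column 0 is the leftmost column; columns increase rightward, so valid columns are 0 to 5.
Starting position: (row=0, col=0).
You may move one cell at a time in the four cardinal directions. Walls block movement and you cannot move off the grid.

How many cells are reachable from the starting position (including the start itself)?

Answer: Reachable cells: 51

Derivation:
BFS flood-fill from (row=0, col=0):
  Distance 0: (row=0, col=0)
  Distance 1: (row=0, col=1), (row=1, col=0)
  Distance 2: (row=0, col=2), (row=1, col=1), (row=2, col=0)
  Distance 3: (row=0, col=3), (row=1, col=2), (row=2, col=1), (row=3, col=0)
  Distance 4: (row=0, col=4), (row=1, col=3), (row=2, col=2)
  Distance 5: (row=1, col=4), (row=2, col=3), (row=3, col=2)
  Distance 6: (row=1, col=5), (row=2, col=4)
  Distance 7: (row=2, col=5), (row=3, col=4)
  Distance 8: (row=3, col=5), (row=4, col=4)
  Distance 9: (row=4, col=3), (row=4, col=5), (row=5, col=4)
  Distance 10: (row=5, col=3), (row=5, col=5), (row=6, col=4)
  Distance 11: (row=5, col=2), (row=6, col=3), (row=6, col=5), (row=7, col=4)
  Distance 12: (row=7, col=3), (row=8, col=4)
  Distance 13: (row=8, col=3), (row=8, col=5)
  Distance 14: (row=8, col=2), (row=9, col=5)
  Distance 15: (row=9, col=2), (row=10, col=5)
  Distance 16: (row=9, col=1), (row=10, col=2), (row=10, col=4)
  Distance 17: (row=9, col=0), (row=10, col=1), (row=10, col=3)
  Distance 18: (row=8, col=0)
  Distance 19: (row=7, col=0)
  Distance 20: (row=6, col=0)
  Distance 21: (row=5, col=0), (row=6, col=1)
Total reachable: 51 (grid has 52 open cells total)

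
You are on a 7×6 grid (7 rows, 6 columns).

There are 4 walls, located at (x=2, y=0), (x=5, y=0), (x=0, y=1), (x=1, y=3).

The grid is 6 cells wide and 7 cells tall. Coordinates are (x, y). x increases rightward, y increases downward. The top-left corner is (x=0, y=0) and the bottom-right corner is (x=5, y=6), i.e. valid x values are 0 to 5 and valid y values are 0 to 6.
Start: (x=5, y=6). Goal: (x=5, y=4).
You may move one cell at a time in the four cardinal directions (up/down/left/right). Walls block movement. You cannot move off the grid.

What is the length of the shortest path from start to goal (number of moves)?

BFS from (x=5, y=6) until reaching (x=5, y=4):
  Distance 0: (x=5, y=6)
  Distance 1: (x=5, y=5), (x=4, y=6)
  Distance 2: (x=5, y=4), (x=4, y=5), (x=3, y=6)  <- goal reached here
One shortest path (2 moves): (x=5, y=6) -> (x=5, y=5) -> (x=5, y=4)

Answer: Shortest path length: 2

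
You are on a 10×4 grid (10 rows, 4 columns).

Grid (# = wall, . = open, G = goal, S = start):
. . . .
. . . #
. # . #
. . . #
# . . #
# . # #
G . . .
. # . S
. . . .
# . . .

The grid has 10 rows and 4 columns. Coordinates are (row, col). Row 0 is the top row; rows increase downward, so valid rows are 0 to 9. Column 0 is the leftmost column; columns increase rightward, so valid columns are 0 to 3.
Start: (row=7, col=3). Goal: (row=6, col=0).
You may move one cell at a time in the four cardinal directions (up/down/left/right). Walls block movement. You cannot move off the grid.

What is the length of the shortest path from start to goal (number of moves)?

Answer: Shortest path length: 4

Derivation:
BFS from (row=7, col=3) until reaching (row=6, col=0):
  Distance 0: (row=7, col=3)
  Distance 1: (row=6, col=3), (row=7, col=2), (row=8, col=3)
  Distance 2: (row=6, col=2), (row=8, col=2), (row=9, col=3)
  Distance 3: (row=6, col=1), (row=8, col=1), (row=9, col=2)
  Distance 4: (row=5, col=1), (row=6, col=0), (row=8, col=0), (row=9, col=1)  <- goal reached here
One shortest path (4 moves): (row=7, col=3) -> (row=7, col=2) -> (row=6, col=2) -> (row=6, col=1) -> (row=6, col=0)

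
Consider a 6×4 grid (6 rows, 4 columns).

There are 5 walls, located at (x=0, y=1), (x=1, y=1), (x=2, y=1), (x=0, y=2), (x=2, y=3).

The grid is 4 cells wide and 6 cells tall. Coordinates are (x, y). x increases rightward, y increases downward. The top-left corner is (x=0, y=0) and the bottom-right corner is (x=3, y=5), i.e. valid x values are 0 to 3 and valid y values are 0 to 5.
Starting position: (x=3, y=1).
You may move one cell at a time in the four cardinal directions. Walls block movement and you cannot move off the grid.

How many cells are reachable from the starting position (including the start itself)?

Answer: Reachable cells: 19

Derivation:
BFS flood-fill from (x=3, y=1):
  Distance 0: (x=3, y=1)
  Distance 1: (x=3, y=0), (x=3, y=2)
  Distance 2: (x=2, y=0), (x=2, y=2), (x=3, y=3)
  Distance 3: (x=1, y=0), (x=1, y=2), (x=3, y=4)
  Distance 4: (x=0, y=0), (x=1, y=3), (x=2, y=4), (x=3, y=5)
  Distance 5: (x=0, y=3), (x=1, y=4), (x=2, y=5)
  Distance 6: (x=0, y=4), (x=1, y=5)
  Distance 7: (x=0, y=5)
Total reachable: 19 (grid has 19 open cells total)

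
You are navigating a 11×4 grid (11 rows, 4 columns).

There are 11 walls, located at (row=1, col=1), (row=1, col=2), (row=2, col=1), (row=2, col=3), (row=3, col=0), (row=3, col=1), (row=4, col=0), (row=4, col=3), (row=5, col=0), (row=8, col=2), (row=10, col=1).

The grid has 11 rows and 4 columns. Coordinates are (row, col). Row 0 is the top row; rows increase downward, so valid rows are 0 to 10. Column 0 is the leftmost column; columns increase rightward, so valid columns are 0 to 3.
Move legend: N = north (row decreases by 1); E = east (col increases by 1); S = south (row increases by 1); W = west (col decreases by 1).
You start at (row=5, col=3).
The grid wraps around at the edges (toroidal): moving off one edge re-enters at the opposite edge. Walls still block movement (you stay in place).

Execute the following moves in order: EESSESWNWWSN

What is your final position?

Answer: Final position: (row=7, col=1)

Derivation:
Start: (row=5, col=3)
  E (east): blocked, stay at (row=5, col=3)
  E (east): blocked, stay at (row=5, col=3)
  S (south): (row=5, col=3) -> (row=6, col=3)
  S (south): (row=6, col=3) -> (row=7, col=3)
  E (east): (row=7, col=3) -> (row=7, col=0)
  S (south): (row=7, col=0) -> (row=8, col=0)
  W (west): (row=8, col=0) -> (row=8, col=3)
  N (north): (row=8, col=3) -> (row=7, col=3)
  W (west): (row=7, col=3) -> (row=7, col=2)
  W (west): (row=7, col=2) -> (row=7, col=1)
  S (south): (row=7, col=1) -> (row=8, col=1)
  N (north): (row=8, col=1) -> (row=7, col=1)
Final: (row=7, col=1)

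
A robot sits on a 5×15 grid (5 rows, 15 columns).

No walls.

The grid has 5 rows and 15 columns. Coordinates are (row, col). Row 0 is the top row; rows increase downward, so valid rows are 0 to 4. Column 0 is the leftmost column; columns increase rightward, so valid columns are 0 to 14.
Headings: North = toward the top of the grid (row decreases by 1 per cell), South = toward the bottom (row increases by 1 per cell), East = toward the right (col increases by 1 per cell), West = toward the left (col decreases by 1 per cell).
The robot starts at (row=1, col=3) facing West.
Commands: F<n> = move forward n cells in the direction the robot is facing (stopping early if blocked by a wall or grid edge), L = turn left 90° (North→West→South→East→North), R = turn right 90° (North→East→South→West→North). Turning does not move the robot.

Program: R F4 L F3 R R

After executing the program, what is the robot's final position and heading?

Start: (row=1, col=3), facing West
  R: turn right, now facing North
  F4: move forward 1/4 (blocked), now at (row=0, col=3)
  L: turn left, now facing West
  F3: move forward 3, now at (row=0, col=0)
  R: turn right, now facing North
  R: turn right, now facing East
Final: (row=0, col=0), facing East

Answer: Final position: (row=0, col=0), facing East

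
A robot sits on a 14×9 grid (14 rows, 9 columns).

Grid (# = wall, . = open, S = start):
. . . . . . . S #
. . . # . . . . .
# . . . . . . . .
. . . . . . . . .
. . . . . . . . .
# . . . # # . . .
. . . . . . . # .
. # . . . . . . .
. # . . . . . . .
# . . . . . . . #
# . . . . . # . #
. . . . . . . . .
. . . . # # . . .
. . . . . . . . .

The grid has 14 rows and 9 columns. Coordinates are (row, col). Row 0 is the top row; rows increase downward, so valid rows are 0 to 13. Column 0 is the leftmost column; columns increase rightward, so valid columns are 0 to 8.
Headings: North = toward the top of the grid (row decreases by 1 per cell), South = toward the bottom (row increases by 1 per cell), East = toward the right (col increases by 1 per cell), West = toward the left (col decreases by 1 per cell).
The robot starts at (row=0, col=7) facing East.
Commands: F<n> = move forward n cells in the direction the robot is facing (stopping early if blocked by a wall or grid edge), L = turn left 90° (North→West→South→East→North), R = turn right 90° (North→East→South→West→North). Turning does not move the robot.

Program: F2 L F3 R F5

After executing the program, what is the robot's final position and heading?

Answer: Final position: (row=0, col=7), facing East

Derivation:
Start: (row=0, col=7), facing East
  F2: move forward 0/2 (blocked), now at (row=0, col=7)
  L: turn left, now facing North
  F3: move forward 0/3 (blocked), now at (row=0, col=7)
  R: turn right, now facing East
  F5: move forward 0/5 (blocked), now at (row=0, col=7)
Final: (row=0, col=7), facing East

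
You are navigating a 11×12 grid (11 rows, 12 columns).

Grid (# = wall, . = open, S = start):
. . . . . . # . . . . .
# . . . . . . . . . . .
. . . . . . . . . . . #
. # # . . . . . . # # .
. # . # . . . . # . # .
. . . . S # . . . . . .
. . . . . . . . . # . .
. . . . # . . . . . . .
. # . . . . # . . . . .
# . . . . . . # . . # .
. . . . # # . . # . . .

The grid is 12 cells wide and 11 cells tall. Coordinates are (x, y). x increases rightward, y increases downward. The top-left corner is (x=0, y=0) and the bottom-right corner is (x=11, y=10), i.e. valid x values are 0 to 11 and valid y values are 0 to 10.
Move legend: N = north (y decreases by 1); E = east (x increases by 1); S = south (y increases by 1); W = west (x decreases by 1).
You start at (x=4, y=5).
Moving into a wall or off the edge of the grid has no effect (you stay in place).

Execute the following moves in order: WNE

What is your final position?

Answer: Final position: (x=4, y=5)

Derivation:
Start: (x=4, y=5)
  W (west): (x=4, y=5) -> (x=3, y=5)
  N (north): blocked, stay at (x=3, y=5)
  E (east): (x=3, y=5) -> (x=4, y=5)
Final: (x=4, y=5)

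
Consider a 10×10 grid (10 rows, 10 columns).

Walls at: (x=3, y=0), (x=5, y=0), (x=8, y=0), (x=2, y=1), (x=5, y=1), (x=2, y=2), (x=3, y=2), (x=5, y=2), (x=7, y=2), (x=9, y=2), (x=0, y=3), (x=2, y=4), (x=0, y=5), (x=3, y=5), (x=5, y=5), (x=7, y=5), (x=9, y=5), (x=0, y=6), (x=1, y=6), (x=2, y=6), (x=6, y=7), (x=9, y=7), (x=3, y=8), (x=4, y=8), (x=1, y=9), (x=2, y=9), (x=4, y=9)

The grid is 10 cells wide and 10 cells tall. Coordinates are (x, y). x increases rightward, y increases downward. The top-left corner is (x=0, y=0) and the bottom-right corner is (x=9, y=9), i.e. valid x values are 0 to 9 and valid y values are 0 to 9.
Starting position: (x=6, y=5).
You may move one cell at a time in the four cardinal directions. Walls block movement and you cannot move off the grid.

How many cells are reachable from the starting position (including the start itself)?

BFS flood-fill from (x=6, y=5):
  Distance 0: (x=6, y=5)
  Distance 1: (x=6, y=4), (x=6, y=6)
  Distance 2: (x=6, y=3), (x=5, y=4), (x=7, y=4), (x=5, y=6), (x=7, y=6)
  Distance 3: (x=6, y=2), (x=5, y=3), (x=7, y=3), (x=4, y=4), (x=8, y=4), (x=4, y=6), (x=8, y=6), (x=5, y=7), (x=7, y=7)
  Distance 4: (x=6, y=1), (x=4, y=3), (x=8, y=3), (x=3, y=4), (x=9, y=4), (x=4, y=5), (x=8, y=5), (x=3, y=6), (x=9, y=6), (x=4, y=7), (x=8, y=7), (x=5, y=8), (x=7, y=8)
  Distance 5: (x=6, y=0), (x=7, y=1), (x=4, y=2), (x=8, y=2), (x=3, y=3), (x=9, y=3), (x=3, y=7), (x=6, y=8), (x=8, y=8), (x=5, y=9), (x=7, y=9)
  Distance 6: (x=7, y=0), (x=4, y=1), (x=8, y=1), (x=2, y=3), (x=2, y=7), (x=9, y=8), (x=6, y=9), (x=8, y=9)
  Distance 7: (x=4, y=0), (x=3, y=1), (x=9, y=1), (x=1, y=3), (x=1, y=7), (x=2, y=8), (x=9, y=9)
  Distance 8: (x=9, y=0), (x=1, y=2), (x=1, y=4), (x=0, y=7), (x=1, y=8)
  Distance 9: (x=1, y=1), (x=0, y=2), (x=0, y=4), (x=1, y=5), (x=0, y=8)
  Distance 10: (x=1, y=0), (x=0, y=1), (x=2, y=5), (x=0, y=9)
  Distance 11: (x=0, y=0), (x=2, y=0)
Total reachable: 72 (grid has 73 open cells total)

Answer: Reachable cells: 72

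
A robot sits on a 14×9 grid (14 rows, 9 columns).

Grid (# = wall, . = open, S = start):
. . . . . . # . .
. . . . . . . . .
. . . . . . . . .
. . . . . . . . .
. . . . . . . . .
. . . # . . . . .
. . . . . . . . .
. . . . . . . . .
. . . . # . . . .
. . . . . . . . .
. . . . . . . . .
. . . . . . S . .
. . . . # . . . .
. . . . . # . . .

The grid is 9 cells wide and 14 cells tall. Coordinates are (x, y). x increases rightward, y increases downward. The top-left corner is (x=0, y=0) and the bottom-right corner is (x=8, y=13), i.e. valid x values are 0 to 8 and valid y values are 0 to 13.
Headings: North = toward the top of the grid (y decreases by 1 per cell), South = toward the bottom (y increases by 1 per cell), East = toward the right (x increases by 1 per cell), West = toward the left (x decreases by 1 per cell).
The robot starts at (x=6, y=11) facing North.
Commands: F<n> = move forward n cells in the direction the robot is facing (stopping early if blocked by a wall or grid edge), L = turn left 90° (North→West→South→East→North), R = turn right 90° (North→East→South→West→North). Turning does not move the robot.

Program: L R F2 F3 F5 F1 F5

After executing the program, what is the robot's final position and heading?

Answer: Final position: (x=6, y=1), facing North

Derivation:
Start: (x=6, y=11), facing North
  L: turn left, now facing West
  R: turn right, now facing North
  F2: move forward 2, now at (x=6, y=9)
  F3: move forward 3, now at (x=6, y=6)
  F5: move forward 5, now at (x=6, y=1)
  F1: move forward 0/1 (blocked), now at (x=6, y=1)
  F5: move forward 0/5 (blocked), now at (x=6, y=1)
Final: (x=6, y=1), facing North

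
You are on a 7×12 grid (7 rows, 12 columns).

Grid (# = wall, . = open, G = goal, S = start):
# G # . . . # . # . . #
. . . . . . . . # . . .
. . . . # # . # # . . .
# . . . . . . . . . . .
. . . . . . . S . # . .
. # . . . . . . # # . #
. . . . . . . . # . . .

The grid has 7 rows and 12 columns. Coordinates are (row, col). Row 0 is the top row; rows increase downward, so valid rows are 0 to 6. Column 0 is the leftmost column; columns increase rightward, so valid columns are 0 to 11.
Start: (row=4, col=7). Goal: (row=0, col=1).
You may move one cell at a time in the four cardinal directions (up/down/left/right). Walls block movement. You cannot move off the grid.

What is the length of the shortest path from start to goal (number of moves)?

Answer: Shortest path length: 10

Derivation:
BFS from (row=4, col=7) until reaching (row=0, col=1):
  Distance 0: (row=4, col=7)
  Distance 1: (row=3, col=7), (row=4, col=6), (row=4, col=8), (row=5, col=7)
  Distance 2: (row=3, col=6), (row=3, col=8), (row=4, col=5), (row=5, col=6), (row=6, col=7)
  Distance 3: (row=2, col=6), (row=3, col=5), (row=3, col=9), (row=4, col=4), (row=5, col=5), (row=6, col=6)
  Distance 4: (row=1, col=6), (row=2, col=9), (row=3, col=4), (row=3, col=10), (row=4, col=3), (row=5, col=4), (row=6, col=5)
  Distance 5: (row=1, col=5), (row=1, col=7), (row=1, col=9), (row=2, col=10), (row=3, col=3), (row=3, col=11), (row=4, col=2), (row=4, col=10), (row=5, col=3), (row=6, col=4)
  Distance 6: (row=0, col=5), (row=0, col=7), (row=0, col=9), (row=1, col=4), (row=1, col=10), (row=2, col=3), (row=2, col=11), (row=3, col=2), (row=4, col=1), (row=4, col=11), (row=5, col=2), (row=5, col=10), (row=6, col=3)
  Distance 7: (row=0, col=4), (row=0, col=10), (row=1, col=3), (row=1, col=11), (row=2, col=2), (row=3, col=1), (row=4, col=0), (row=6, col=2), (row=6, col=10)
  Distance 8: (row=0, col=3), (row=1, col=2), (row=2, col=1), (row=5, col=0), (row=6, col=1), (row=6, col=9), (row=6, col=11)
  Distance 9: (row=1, col=1), (row=2, col=0), (row=6, col=0)
  Distance 10: (row=0, col=1), (row=1, col=0)  <- goal reached here
One shortest path (10 moves): (row=4, col=7) -> (row=4, col=6) -> (row=4, col=5) -> (row=4, col=4) -> (row=4, col=3) -> (row=4, col=2) -> (row=4, col=1) -> (row=3, col=1) -> (row=2, col=1) -> (row=1, col=1) -> (row=0, col=1)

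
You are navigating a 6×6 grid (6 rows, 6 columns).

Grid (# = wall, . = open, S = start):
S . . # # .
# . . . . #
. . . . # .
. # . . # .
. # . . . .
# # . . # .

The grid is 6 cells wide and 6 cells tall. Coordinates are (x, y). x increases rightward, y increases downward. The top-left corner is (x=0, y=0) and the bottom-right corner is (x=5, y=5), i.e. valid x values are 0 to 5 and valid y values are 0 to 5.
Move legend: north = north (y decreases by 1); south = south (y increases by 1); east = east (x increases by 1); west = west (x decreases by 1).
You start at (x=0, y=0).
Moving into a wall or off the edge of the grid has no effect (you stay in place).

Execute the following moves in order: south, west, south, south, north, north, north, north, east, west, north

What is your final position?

Start: (x=0, y=0)
  south (south): blocked, stay at (x=0, y=0)
  west (west): blocked, stay at (x=0, y=0)
  south (south): blocked, stay at (x=0, y=0)
  south (south): blocked, stay at (x=0, y=0)
  [×4]north (north): blocked, stay at (x=0, y=0)
  east (east): (x=0, y=0) -> (x=1, y=0)
  west (west): (x=1, y=0) -> (x=0, y=0)
  north (north): blocked, stay at (x=0, y=0)
Final: (x=0, y=0)

Answer: Final position: (x=0, y=0)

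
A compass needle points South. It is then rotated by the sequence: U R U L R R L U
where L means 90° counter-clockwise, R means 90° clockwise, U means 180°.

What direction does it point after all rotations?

Start: South
  U (U-turn (180°)) -> North
  R (right (90° clockwise)) -> East
  U (U-turn (180°)) -> West
  L (left (90° counter-clockwise)) -> South
  R (right (90° clockwise)) -> West
  R (right (90° clockwise)) -> North
  L (left (90° counter-clockwise)) -> West
  U (U-turn (180°)) -> East
Final: East

Answer: Final heading: East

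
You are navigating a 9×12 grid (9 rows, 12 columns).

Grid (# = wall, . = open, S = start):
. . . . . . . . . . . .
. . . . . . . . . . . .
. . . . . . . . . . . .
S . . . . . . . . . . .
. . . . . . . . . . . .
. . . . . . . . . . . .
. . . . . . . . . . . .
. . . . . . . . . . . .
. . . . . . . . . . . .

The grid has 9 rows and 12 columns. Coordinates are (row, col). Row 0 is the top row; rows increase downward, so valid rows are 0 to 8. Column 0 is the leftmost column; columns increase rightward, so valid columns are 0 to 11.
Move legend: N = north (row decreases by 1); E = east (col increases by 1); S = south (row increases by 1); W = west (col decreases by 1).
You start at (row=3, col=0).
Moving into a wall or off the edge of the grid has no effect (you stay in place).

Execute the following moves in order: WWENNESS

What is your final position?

Answer: Final position: (row=3, col=2)

Derivation:
Start: (row=3, col=0)
  W (west): blocked, stay at (row=3, col=0)
  W (west): blocked, stay at (row=3, col=0)
  E (east): (row=3, col=0) -> (row=3, col=1)
  N (north): (row=3, col=1) -> (row=2, col=1)
  N (north): (row=2, col=1) -> (row=1, col=1)
  E (east): (row=1, col=1) -> (row=1, col=2)
  S (south): (row=1, col=2) -> (row=2, col=2)
  S (south): (row=2, col=2) -> (row=3, col=2)
Final: (row=3, col=2)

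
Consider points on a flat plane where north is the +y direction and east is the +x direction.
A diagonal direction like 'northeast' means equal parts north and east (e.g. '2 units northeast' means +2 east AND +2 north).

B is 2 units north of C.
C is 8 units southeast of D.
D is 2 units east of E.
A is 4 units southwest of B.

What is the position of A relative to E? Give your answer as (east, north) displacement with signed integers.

Answer: A is at (east=6, north=-10) relative to E.

Derivation:
Place E at the origin (east=0, north=0).
  D is 2 units east of E: delta (east=+2, north=+0); D at (east=2, north=0).
  C is 8 units southeast of D: delta (east=+8, north=-8); C at (east=10, north=-8).
  B is 2 units north of C: delta (east=+0, north=+2); B at (east=10, north=-6).
  A is 4 units southwest of B: delta (east=-4, north=-4); A at (east=6, north=-10).
Therefore A relative to E: (east=6, north=-10).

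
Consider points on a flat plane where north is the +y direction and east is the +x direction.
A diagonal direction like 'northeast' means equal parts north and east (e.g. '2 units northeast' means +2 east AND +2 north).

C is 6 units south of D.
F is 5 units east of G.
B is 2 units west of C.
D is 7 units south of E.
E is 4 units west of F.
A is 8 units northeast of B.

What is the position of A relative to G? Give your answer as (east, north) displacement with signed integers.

Place G at the origin (east=0, north=0).
  F is 5 units east of G: delta (east=+5, north=+0); F at (east=5, north=0).
  E is 4 units west of F: delta (east=-4, north=+0); E at (east=1, north=0).
  D is 7 units south of E: delta (east=+0, north=-7); D at (east=1, north=-7).
  C is 6 units south of D: delta (east=+0, north=-6); C at (east=1, north=-13).
  B is 2 units west of C: delta (east=-2, north=+0); B at (east=-1, north=-13).
  A is 8 units northeast of B: delta (east=+8, north=+8); A at (east=7, north=-5).
Therefore A relative to G: (east=7, north=-5).

Answer: A is at (east=7, north=-5) relative to G.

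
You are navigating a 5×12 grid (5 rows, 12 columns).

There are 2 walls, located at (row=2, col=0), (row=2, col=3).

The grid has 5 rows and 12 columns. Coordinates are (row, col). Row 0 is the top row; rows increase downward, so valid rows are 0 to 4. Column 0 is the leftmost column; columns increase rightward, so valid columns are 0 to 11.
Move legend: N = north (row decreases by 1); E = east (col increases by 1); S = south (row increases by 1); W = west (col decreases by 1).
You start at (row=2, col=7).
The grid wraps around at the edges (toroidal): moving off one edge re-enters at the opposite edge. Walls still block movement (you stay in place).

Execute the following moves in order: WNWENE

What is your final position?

Answer: Final position: (row=0, col=7)

Derivation:
Start: (row=2, col=7)
  W (west): (row=2, col=7) -> (row=2, col=6)
  N (north): (row=2, col=6) -> (row=1, col=6)
  W (west): (row=1, col=6) -> (row=1, col=5)
  E (east): (row=1, col=5) -> (row=1, col=6)
  N (north): (row=1, col=6) -> (row=0, col=6)
  E (east): (row=0, col=6) -> (row=0, col=7)
Final: (row=0, col=7)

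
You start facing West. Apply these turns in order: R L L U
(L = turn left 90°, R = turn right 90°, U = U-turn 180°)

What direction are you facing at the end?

Answer: Final heading: North

Derivation:
Start: West
  R (right (90° clockwise)) -> North
  L (left (90° counter-clockwise)) -> West
  L (left (90° counter-clockwise)) -> South
  U (U-turn (180°)) -> North
Final: North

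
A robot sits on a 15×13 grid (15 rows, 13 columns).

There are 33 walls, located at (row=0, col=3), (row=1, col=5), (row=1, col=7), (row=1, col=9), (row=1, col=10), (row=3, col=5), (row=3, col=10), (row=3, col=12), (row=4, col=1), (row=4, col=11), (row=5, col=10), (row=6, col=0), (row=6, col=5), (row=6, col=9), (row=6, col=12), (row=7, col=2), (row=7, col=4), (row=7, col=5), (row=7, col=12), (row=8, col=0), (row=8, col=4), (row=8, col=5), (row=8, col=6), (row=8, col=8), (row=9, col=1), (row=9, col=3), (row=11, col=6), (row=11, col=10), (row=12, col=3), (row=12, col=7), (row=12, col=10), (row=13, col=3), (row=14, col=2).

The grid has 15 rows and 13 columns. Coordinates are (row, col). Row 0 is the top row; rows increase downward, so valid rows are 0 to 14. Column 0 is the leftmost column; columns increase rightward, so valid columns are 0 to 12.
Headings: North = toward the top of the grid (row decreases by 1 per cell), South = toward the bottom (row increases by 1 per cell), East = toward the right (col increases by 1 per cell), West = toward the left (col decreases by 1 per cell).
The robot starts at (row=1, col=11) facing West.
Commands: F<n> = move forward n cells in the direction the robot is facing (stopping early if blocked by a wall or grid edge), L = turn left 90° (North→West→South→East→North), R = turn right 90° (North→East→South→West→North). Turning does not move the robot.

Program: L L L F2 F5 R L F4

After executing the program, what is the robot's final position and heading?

Answer: Final position: (row=0, col=11), facing North

Derivation:
Start: (row=1, col=11), facing West
  L: turn left, now facing South
  L: turn left, now facing East
  L: turn left, now facing North
  F2: move forward 1/2 (blocked), now at (row=0, col=11)
  F5: move forward 0/5 (blocked), now at (row=0, col=11)
  R: turn right, now facing East
  L: turn left, now facing North
  F4: move forward 0/4 (blocked), now at (row=0, col=11)
Final: (row=0, col=11), facing North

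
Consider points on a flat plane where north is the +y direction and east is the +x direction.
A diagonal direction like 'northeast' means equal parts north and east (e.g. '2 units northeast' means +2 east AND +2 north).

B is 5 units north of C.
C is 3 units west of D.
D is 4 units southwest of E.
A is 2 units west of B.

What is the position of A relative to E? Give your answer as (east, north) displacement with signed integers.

Place E at the origin (east=0, north=0).
  D is 4 units southwest of E: delta (east=-4, north=-4); D at (east=-4, north=-4).
  C is 3 units west of D: delta (east=-3, north=+0); C at (east=-7, north=-4).
  B is 5 units north of C: delta (east=+0, north=+5); B at (east=-7, north=1).
  A is 2 units west of B: delta (east=-2, north=+0); A at (east=-9, north=1).
Therefore A relative to E: (east=-9, north=1).

Answer: A is at (east=-9, north=1) relative to E.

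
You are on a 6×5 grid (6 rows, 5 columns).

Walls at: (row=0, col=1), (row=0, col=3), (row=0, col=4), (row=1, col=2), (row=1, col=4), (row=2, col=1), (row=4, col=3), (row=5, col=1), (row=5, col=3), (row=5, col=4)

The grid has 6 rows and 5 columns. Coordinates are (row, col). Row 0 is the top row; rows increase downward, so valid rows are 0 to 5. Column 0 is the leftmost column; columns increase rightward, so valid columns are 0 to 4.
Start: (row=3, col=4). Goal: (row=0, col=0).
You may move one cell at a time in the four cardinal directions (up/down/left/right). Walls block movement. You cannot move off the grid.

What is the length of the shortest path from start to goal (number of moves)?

Answer: Shortest path length: 7

Derivation:
BFS from (row=3, col=4) until reaching (row=0, col=0):
  Distance 0: (row=3, col=4)
  Distance 1: (row=2, col=4), (row=3, col=3), (row=4, col=4)
  Distance 2: (row=2, col=3), (row=3, col=2)
  Distance 3: (row=1, col=3), (row=2, col=2), (row=3, col=1), (row=4, col=2)
  Distance 4: (row=3, col=0), (row=4, col=1), (row=5, col=2)
  Distance 5: (row=2, col=0), (row=4, col=0)
  Distance 6: (row=1, col=0), (row=5, col=0)
  Distance 7: (row=0, col=0), (row=1, col=1)  <- goal reached here
One shortest path (7 moves): (row=3, col=4) -> (row=3, col=3) -> (row=3, col=2) -> (row=3, col=1) -> (row=3, col=0) -> (row=2, col=0) -> (row=1, col=0) -> (row=0, col=0)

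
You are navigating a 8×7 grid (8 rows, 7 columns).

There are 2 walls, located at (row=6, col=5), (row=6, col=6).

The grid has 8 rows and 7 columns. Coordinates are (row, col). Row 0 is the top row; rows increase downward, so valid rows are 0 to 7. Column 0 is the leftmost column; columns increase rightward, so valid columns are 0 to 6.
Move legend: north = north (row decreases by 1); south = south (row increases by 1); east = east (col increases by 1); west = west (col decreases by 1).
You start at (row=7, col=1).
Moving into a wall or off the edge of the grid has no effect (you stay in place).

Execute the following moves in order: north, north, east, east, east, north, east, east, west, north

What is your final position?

Start: (row=7, col=1)
  north (north): (row=7, col=1) -> (row=6, col=1)
  north (north): (row=6, col=1) -> (row=5, col=1)
  east (east): (row=5, col=1) -> (row=5, col=2)
  east (east): (row=5, col=2) -> (row=5, col=3)
  east (east): (row=5, col=3) -> (row=5, col=4)
  north (north): (row=5, col=4) -> (row=4, col=4)
  east (east): (row=4, col=4) -> (row=4, col=5)
  east (east): (row=4, col=5) -> (row=4, col=6)
  west (west): (row=4, col=6) -> (row=4, col=5)
  north (north): (row=4, col=5) -> (row=3, col=5)
Final: (row=3, col=5)

Answer: Final position: (row=3, col=5)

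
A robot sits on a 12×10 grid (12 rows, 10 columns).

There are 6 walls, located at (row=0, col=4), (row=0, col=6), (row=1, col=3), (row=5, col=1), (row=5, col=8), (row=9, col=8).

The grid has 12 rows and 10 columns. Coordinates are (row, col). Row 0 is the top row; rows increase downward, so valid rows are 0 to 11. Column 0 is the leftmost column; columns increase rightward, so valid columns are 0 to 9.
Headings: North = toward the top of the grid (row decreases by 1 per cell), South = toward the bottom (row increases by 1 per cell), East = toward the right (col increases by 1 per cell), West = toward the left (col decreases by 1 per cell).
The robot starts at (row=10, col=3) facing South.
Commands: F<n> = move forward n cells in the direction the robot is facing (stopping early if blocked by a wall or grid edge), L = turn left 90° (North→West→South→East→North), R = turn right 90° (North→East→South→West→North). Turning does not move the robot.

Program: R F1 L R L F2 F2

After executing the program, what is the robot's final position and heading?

Answer: Final position: (row=11, col=2), facing South

Derivation:
Start: (row=10, col=3), facing South
  R: turn right, now facing West
  F1: move forward 1, now at (row=10, col=2)
  L: turn left, now facing South
  R: turn right, now facing West
  L: turn left, now facing South
  F2: move forward 1/2 (blocked), now at (row=11, col=2)
  F2: move forward 0/2 (blocked), now at (row=11, col=2)
Final: (row=11, col=2), facing South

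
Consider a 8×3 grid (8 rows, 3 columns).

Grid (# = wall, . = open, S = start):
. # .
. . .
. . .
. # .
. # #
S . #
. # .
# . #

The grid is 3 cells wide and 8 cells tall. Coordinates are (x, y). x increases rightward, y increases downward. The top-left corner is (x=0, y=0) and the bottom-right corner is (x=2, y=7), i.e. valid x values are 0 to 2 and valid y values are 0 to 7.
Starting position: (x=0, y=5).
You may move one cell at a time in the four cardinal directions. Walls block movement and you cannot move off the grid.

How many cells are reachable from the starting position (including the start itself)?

BFS flood-fill from (x=0, y=5):
  Distance 0: (x=0, y=5)
  Distance 1: (x=0, y=4), (x=1, y=5), (x=0, y=6)
  Distance 2: (x=0, y=3)
  Distance 3: (x=0, y=2)
  Distance 4: (x=0, y=1), (x=1, y=2)
  Distance 5: (x=0, y=0), (x=1, y=1), (x=2, y=2)
  Distance 6: (x=2, y=1), (x=2, y=3)
  Distance 7: (x=2, y=0)
Total reachable: 14 (grid has 16 open cells total)

Answer: Reachable cells: 14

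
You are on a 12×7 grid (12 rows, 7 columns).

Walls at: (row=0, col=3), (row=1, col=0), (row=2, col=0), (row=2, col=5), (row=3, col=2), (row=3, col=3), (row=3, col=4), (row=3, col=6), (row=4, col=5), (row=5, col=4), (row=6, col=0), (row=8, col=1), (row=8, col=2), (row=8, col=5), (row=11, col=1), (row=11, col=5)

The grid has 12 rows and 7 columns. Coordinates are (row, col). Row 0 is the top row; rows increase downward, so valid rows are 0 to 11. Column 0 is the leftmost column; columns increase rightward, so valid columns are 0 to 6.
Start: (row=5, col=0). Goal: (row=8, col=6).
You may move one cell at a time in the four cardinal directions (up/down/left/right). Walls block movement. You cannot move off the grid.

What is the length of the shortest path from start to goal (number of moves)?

Answer: Shortest path length: 9

Derivation:
BFS from (row=5, col=0) until reaching (row=8, col=6):
  Distance 0: (row=5, col=0)
  Distance 1: (row=4, col=0), (row=5, col=1)
  Distance 2: (row=3, col=0), (row=4, col=1), (row=5, col=2), (row=6, col=1)
  Distance 3: (row=3, col=1), (row=4, col=2), (row=5, col=3), (row=6, col=2), (row=7, col=1)
  Distance 4: (row=2, col=1), (row=4, col=3), (row=6, col=3), (row=7, col=0), (row=7, col=2)
  Distance 5: (row=1, col=1), (row=2, col=2), (row=4, col=4), (row=6, col=4), (row=7, col=3), (row=8, col=0)
  Distance 6: (row=0, col=1), (row=1, col=2), (row=2, col=3), (row=6, col=5), (row=7, col=4), (row=8, col=3), (row=9, col=0)
  Distance 7: (row=0, col=0), (row=0, col=2), (row=1, col=3), (row=2, col=4), (row=5, col=5), (row=6, col=6), (row=7, col=5), (row=8, col=4), (row=9, col=1), (row=9, col=3), (row=10, col=0)
  Distance 8: (row=1, col=4), (row=5, col=6), (row=7, col=6), (row=9, col=2), (row=9, col=4), (row=10, col=1), (row=10, col=3), (row=11, col=0)
  Distance 9: (row=0, col=4), (row=1, col=5), (row=4, col=6), (row=8, col=6), (row=9, col=5), (row=10, col=2), (row=10, col=4), (row=11, col=3)  <- goal reached here
One shortest path (9 moves): (row=5, col=0) -> (row=5, col=1) -> (row=5, col=2) -> (row=5, col=3) -> (row=6, col=3) -> (row=6, col=4) -> (row=6, col=5) -> (row=6, col=6) -> (row=7, col=6) -> (row=8, col=6)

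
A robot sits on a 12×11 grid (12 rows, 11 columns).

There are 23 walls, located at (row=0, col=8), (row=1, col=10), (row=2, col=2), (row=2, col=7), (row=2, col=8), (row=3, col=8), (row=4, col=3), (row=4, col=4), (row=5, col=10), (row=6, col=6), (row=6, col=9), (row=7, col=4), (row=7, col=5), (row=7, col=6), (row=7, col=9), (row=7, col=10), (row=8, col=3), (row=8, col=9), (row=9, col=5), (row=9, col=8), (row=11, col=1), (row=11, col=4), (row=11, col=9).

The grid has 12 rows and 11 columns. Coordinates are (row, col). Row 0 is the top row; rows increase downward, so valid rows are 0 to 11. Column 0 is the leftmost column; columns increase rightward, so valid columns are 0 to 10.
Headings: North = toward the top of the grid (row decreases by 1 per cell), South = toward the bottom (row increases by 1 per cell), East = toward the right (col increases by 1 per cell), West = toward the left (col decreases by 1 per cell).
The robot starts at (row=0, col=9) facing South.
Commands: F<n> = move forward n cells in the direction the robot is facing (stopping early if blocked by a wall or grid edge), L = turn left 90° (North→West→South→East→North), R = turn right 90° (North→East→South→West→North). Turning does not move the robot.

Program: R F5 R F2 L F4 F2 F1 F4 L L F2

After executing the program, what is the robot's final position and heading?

Start: (row=0, col=9), facing South
  R: turn right, now facing West
  F5: move forward 0/5 (blocked), now at (row=0, col=9)
  R: turn right, now facing North
  F2: move forward 0/2 (blocked), now at (row=0, col=9)
  L: turn left, now facing West
  F4: move forward 0/4 (blocked), now at (row=0, col=9)
  F2: move forward 0/2 (blocked), now at (row=0, col=9)
  F1: move forward 0/1 (blocked), now at (row=0, col=9)
  F4: move forward 0/4 (blocked), now at (row=0, col=9)
  L: turn left, now facing South
  L: turn left, now facing East
  F2: move forward 1/2 (blocked), now at (row=0, col=10)
Final: (row=0, col=10), facing East

Answer: Final position: (row=0, col=10), facing East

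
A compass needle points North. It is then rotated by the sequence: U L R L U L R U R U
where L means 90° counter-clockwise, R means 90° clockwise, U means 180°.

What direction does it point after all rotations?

Start: North
  U (U-turn (180°)) -> South
  L (left (90° counter-clockwise)) -> East
  R (right (90° clockwise)) -> South
  L (left (90° counter-clockwise)) -> East
  U (U-turn (180°)) -> West
  L (left (90° counter-clockwise)) -> South
  R (right (90° clockwise)) -> West
  U (U-turn (180°)) -> East
  R (right (90° clockwise)) -> South
  U (U-turn (180°)) -> North
Final: North

Answer: Final heading: North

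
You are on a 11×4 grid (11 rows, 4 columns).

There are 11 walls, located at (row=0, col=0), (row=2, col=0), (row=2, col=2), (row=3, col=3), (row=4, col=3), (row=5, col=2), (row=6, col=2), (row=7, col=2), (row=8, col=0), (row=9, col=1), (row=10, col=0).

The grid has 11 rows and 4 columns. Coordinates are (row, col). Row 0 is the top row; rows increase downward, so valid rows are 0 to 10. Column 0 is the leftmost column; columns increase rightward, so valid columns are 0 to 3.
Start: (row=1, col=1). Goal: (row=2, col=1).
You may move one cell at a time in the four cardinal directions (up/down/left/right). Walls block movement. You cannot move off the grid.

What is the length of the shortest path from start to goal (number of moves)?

Answer: Shortest path length: 1

Derivation:
BFS from (row=1, col=1) until reaching (row=2, col=1):
  Distance 0: (row=1, col=1)
  Distance 1: (row=0, col=1), (row=1, col=0), (row=1, col=2), (row=2, col=1)  <- goal reached here
One shortest path (1 moves): (row=1, col=1) -> (row=2, col=1)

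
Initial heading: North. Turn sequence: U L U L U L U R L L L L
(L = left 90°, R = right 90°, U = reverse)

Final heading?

Answer: Final heading: South

Derivation:
Start: North
  U (U-turn (180°)) -> South
  L (left (90° counter-clockwise)) -> East
  U (U-turn (180°)) -> West
  L (left (90° counter-clockwise)) -> South
  U (U-turn (180°)) -> North
  L (left (90° counter-clockwise)) -> West
  U (U-turn (180°)) -> East
  R (right (90° clockwise)) -> South
  L (left (90° counter-clockwise)) -> East
  L (left (90° counter-clockwise)) -> North
  L (left (90° counter-clockwise)) -> West
  L (left (90° counter-clockwise)) -> South
Final: South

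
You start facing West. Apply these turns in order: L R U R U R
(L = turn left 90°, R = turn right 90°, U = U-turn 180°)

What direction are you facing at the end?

Answer: Final heading: East

Derivation:
Start: West
  L (left (90° counter-clockwise)) -> South
  R (right (90° clockwise)) -> West
  U (U-turn (180°)) -> East
  R (right (90° clockwise)) -> South
  U (U-turn (180°)) -> North
  R (right (90° clockwise)) -> East
Final: East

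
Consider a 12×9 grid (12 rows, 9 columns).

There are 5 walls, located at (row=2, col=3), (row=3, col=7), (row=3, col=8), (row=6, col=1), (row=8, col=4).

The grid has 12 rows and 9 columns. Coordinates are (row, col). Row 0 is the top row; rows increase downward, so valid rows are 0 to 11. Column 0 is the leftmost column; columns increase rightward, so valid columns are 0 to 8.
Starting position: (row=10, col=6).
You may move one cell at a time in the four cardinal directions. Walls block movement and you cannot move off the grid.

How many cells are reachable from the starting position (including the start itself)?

BFS flood-fill from (row=10, col=6):
  Distance 0: (row=10, col=6)
  Distance 1: (row=9, col=6), (row=10, col=5), (row=10, col=7), (row=11, col=6)
  Distance 2: (row=8, col=6), (row=9, col=5), (row=9, col=7), (row=10, col=4), (row=10, col=8), (row=11, col=5), (row=11, col=7)
  Distance 3: (row=7, col=6), (row=8, col=5), (row=8, col=7), (row=9, col=4), (row=9, col=8), (row=10, col=3), (row=11, col=4), (row=11, col=8)
  Distance 4: (row=6, col=6), (row=7, col=5), (row=7, col=7), (row=8, col=8), (row=9, col=3), (row=10, col=2), (row=11, col=3)
  Distance 5: (row=5, col=6), (row=6, col=5), (row=6, col=7), (row=7, col=4), (row=7, col=8), (row=8, col=3), (row=9, col=2), (row=10, col=1), (row=11, col=2)
  Distance 6: (row=4, col=6), (row=5, col=5), (row=5, col=7), (row=6, col=4), (row=6, col=8), (row=7, col=3), (row=8, col=2), (row=9, col=1), (row=10, col=0), (row=11, col=1)
  Distance 7: (row=3, col=6), (row=4, col=5), (row=4, col=7), (row=5, col=4), (row=5, col=8), (row=6, col=3), (row=7, col=2), (row=8, col=1), (row=9, col=0), (row=11, col=0)
  Distance 8: (row=2, col=6), (row=3, col=5), (row=4, col=4), (row=4, col=8), (row=5, col=3), (row=6, col=2), (row=7, col=1), (row=8, col=0)
  Distance 9: (row=1, col=6), (row=2, col=5), (row=2, col=7), (row=3, col=4), (row=4, col=3), (row=5, col=2), (row=7, col=0)
  Distance 10: (row=0, col=6), (row=1, col=5), (row=1, col=7), (row=2, col=4), (row=2, col=8), (row=3, col=3), (row=4, col=2), (row=5, col=1), (row=6, col=0)
  Distance 11: (row=0, col=5), (row=0, col=7), (row=1, col=4), (row=1, col=8), (row=3, col=2), (row=4, col=1), (row=5, col=0)
  Distance 12: (row=0, col=4), (row=0, col=8), (row=1, col=3), (row=2, col=2), (row=3, col=1), (row=4, col=0)
  Distance 13: (row=0, col=3), (row=1, col=2), (row=2, col=1), (row=3, col=0)
  Distance 14: (row=0, col=2), (row=1, col=1), (row=2, col=0)
  Distance 15: (row=0, col=1), (row=1, col=0)
  Distance 16: (row=0, col=0)
Total reachable: 103 (grid has 103 open cells total)

Answer: Reachable cells: 103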